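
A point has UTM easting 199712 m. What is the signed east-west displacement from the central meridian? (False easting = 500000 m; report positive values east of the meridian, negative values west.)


displacement = 199712 - 500000 = -300288 m

-300288 m


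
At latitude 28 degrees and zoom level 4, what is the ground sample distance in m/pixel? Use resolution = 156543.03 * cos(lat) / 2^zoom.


res = 156543.03 * cos(28) / 2^4 = 156543.03 * 0.88294759 / 16 = 8638.71 m/pixel

8638.71 m/pixel


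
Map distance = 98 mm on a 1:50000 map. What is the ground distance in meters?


ground = 98 mm * 50000 / 1000 = 4900.0 m

4900.0 m


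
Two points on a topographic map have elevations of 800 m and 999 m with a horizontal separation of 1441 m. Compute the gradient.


gradient = (999 - 800) / 1441 = 199 / 1441 = 0.1381

0.1381


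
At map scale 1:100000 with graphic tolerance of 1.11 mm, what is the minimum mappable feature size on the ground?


ground = 1.11 mm * 100000 / 1000 = 111.0 m

111.0 m


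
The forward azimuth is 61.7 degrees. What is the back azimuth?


back azimuth = (61.7 + 180) mod 360 = 241.7 degrees

241.7 degrees


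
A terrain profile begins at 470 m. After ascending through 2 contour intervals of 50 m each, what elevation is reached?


elevation = 470 + 2 * 50 = 570 m

570 m


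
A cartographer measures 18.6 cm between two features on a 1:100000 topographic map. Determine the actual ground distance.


ground = 18.6 cm * 100000 / 100 = 18600.0 m = 18.6 km

18.6 km


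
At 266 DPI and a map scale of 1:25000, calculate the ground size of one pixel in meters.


pixel_cm = 2.54 / 266 ≈ 0.009549 cm
ground = pixel_cm * 25000 / 100 = 2.54 * 25000 / (266 * 100) = 63500 / 26600 ≈ 2.39 m

2.39 m


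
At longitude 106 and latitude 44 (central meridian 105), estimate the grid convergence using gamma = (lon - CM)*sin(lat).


gamma = (106 - 105) * sin(44) = 1 * 0.694658 = 0.695 degrees

0.695 degrees


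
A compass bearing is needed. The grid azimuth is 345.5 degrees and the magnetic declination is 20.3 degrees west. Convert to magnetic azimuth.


magnetic azimuth = grid azimuth - declination (east +ve)
mag_az = 345.5 - -20.3 = 5.8 degrees

5.8 degrees


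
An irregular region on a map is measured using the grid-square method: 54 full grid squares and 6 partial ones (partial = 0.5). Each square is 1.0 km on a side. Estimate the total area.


effective squares = 54 + 6 * 0.5 = 57.0
area = 57.0 * 1.0 = 57.0 km^2

57.0 km^2


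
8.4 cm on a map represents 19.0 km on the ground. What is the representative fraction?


ground = 19.0 km = 1900000 cm; RF denominator = ground / map = 1900000 / 8.4 ≈ 226190; RF = 1:226190

1:226190


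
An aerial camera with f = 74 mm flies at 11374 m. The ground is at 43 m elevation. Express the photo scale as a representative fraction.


scale = f / (H - h) = 74 mm / 11331 m = 74 / 11331000 = 1:153122

1:153122


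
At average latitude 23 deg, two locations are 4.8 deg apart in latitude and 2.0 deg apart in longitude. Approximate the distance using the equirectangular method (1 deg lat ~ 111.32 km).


dlat_km = 4.8 * 111.32 = 534.336
dlon_km = 2.0 * 111.32 * cos(23) ≈ 204.941
dist = sqrt(534.336^2 + 204.941^2) ≈ 572.3 km

572.3 km


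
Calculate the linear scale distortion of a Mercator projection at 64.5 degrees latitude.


SF = 1 / cos(64.5) = 1 / 0.430511 = 2.323

2.323


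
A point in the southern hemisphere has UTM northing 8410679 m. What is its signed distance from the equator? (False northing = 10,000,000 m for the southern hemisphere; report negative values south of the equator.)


For southern: actual = 8410679 - 10000000 = -1589321 m

-1589321 m


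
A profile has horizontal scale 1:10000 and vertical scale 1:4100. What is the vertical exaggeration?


VE = horizontal_scale / vertical_scale = 10000 / 4100 ≈ 2.4

2.4x


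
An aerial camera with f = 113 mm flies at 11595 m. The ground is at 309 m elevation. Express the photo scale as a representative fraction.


scale = f / (H - h) = 113 mm / 11286 m = 113 / 11286000 = 1:99876

1:99876


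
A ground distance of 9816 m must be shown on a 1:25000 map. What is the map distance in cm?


map_cm = 9816 * 100 / 25000 = 39.264 cm ≈ 39.26 cm

39.26 cm


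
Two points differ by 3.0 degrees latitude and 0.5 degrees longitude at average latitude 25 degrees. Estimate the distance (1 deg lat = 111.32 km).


dlat_km = 3.0 * 111.32 = 333.96
dlon_km = 0.5 * 111.32 * cos(25) ≈ 50.445
dist = sqrt(333.96^2 + 50.445^2) ≈ 337.7 km

337.7 km


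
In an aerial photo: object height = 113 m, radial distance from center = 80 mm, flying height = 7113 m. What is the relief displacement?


d = h * r / H = 113 * 80 / 7113 = 1.27 mm

1.27 mm


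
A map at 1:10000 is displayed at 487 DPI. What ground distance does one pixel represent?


pixel_cm = 2.54 / 487 ≈ 0.005216 cm
ground = pixel_cm * 10000 / 100 = 2.54 * 10000 / (487 * 100) = 25400 / 48700 ≈ 0.52 m

0.52 m


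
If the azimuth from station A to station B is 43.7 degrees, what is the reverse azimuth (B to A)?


back azimuth = (43.7 + 180) mod 360 = 223.7 degrees

223.7 degrees


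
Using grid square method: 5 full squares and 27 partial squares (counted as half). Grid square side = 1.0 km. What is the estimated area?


effective squares = 5 + 27 * 0.5 = 18.5
area = 18.5 * 1.0 = 18.5 km^2

18.5 km^2


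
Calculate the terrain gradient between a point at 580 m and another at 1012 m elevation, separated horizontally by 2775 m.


gradient = (1012 - 580) / 2775 = 432 / 2775 = 0.1557

0.1557


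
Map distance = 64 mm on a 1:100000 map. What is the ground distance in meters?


ground = 64 mm * 100000 / 1000 = 6400.0 m

6400.0 m


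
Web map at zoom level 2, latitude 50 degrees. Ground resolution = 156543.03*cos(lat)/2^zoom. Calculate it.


res = 156543.03 * cos(50) / 2^2 = 156543.03 * 0.64278761 / 4 = 25155.98 m/pixel

25155.98 m/pixel


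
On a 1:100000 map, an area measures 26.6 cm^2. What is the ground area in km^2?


ground_area = 26.6 * (100000/100)^2 = 26600000.0 m^2 = 26.6 km^2

26.6 km^2


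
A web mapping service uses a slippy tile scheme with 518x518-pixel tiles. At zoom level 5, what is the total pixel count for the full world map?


tiles per axis = 2^5 = 32
total tiles = 32^2 = 1024
pixels per axis = 32 * 518 = 16576
total pixels = 16576^2 = 274763776

274763776 pixels


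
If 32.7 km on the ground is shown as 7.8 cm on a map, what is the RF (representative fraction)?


ground = 32.7 km = 3270000 cm; RF denominator = ground / map = 3270000 / 7.8 ≈ 419231; RF = 1:419231

1:419231


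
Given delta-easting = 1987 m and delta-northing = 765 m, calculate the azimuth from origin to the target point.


az = atan2(1987, 765) = 68.9 deg
adjusted to 0-360: 68.9 degrees

68.9 degrees


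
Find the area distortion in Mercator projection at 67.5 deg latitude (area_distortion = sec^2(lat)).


area_distortion = 1/cos^2(67.5) = 6.828

6.828


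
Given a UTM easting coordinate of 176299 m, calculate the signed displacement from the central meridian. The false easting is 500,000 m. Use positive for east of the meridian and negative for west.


displacement = 176299 - 500000 = -323701 m

-323701 m


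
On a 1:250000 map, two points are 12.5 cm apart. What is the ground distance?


ground = 12.5 cm * 250000 / 100 = 31250.0 m = 31.25 km

31.25 km


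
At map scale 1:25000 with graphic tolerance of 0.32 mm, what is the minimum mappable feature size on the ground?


ground = 0.32 mm * 25000 / 1000 = 8.0 m

8.0 m


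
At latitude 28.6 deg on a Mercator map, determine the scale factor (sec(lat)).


SF = 1 / cos(28.6) = 1 / 0.877983 = 1.139

1.139


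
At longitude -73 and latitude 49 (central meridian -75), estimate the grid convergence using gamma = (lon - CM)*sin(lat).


gamma = (-73 - -75) * sin(49) = 2 * 0.75471 = 1.509 degrees

1.509 degrees


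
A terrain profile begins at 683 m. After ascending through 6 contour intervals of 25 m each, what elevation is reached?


elevation = 683 + 6 * 25 = 833 m

833 m


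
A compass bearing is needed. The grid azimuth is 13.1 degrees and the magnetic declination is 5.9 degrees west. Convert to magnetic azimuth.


magnetic azimuth = grid azimuth - declination (east +ve)
mag_az = 13.1 - -5.9 = 19.0 degrees

19.0 degrees


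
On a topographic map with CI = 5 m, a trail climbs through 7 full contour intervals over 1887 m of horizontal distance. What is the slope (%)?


elevation change = 7 * 5 = 35 m
slope = 35 / 1887 * 100 = 1.9%

1.9%


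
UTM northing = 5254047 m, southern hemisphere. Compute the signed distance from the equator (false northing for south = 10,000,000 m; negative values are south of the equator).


For southern: actual = 5254047 - 10000000 = -4745953 m

-4745953 m


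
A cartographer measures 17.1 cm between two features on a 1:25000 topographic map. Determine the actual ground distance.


ground = 17.1 cm * 25000 / 100 = 4275.0 m = 4.275 km

4.275 km


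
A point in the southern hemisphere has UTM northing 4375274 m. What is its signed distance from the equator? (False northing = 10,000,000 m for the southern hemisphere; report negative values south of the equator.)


For southern: actual = 4375274 - 10000000 = -5624726 m

-5624726 m


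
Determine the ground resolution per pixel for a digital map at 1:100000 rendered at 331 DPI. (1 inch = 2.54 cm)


pixel_cm = 2.54 / 331 ≈ 0.007674 cm
ground = pixel_cm * 100000 / 100 = 2.54 * 100000 / (331 * 100) = 254000 / 33100 ≈ 7.67 m

7.67 m


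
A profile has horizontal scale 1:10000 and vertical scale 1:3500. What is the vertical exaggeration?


VE = horizontal_scale / vertical_scale = 10000 / 3500 ≈ 2.9

2.9x


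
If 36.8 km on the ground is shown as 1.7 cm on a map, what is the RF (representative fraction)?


ground = 36.8 km = 3680000 cm; RF denominator = ground / map = 3680000 / 1.7 ≈ 2164706; RF = 1:2164706

1:2164706


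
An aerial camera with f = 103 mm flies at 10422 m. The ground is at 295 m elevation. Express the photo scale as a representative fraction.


scale = f / (H - h) = 103 mm / 10127 m = 103 / 10127000 = 1:98320

1:98320


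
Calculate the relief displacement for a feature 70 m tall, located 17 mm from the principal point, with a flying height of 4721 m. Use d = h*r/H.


d = h * r / H = 70 * 17 / 4721 = 0.25 mm

0.25 mm


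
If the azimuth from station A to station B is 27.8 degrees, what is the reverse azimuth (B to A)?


back azimuth = (27.8 + 180) mod 360 = 207.8 degrees

207.8 degrees


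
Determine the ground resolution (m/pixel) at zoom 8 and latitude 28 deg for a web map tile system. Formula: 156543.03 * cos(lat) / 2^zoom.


res = 156543.03 * cos(28) / 2^8 = 156543.03 * 0.88294759 / 256 = 539.92 m/pixel

539.92 m/pixel


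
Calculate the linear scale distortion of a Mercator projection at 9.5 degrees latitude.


SF = 1 / cos(9.5) = 1 / 0.986286 = 1.014

1.014


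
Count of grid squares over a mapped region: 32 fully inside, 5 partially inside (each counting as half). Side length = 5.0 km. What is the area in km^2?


effective squares = 32 + 5 * 0.5 = 34.5
area = 34.5 * 25.0 = 862.5 km^2

862.5 km^2


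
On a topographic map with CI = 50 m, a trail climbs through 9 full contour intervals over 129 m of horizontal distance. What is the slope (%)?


elevation change = 9 * 50 = 450 m
slope = 450 / 129 * 100 = 348.8%

348.8%


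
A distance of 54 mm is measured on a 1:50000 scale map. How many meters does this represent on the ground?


ground = 54 mm * 50000 / 1000 = 2700.0 m

2700.0 m


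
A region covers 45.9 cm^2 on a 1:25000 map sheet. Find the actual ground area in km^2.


ground_area = 45.9 * (25000/100)^2 = 2868750.0 m^2 = 2.86875 km^2 ≈ 2.869 km^2

2.869 km^2


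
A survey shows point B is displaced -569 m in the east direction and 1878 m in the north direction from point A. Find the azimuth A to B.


az = atan2(-569, 1878) = -16.9 deg
adjusted to 0-360: 343.1 degrees

343.1 degrees


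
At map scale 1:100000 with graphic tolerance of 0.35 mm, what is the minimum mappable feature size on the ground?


ground = 0.35 mm * 100000 / 1000 = 35.0 m

35.0 m


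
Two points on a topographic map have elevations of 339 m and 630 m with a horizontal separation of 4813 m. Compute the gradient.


gradient = (630 - 339) / 4813 = 291 / 4813 = 0.0605

0.0605


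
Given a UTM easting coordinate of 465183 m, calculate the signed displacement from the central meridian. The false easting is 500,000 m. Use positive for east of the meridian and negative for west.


displacement = 465183 - 500000 = -34817 m

-34817 m


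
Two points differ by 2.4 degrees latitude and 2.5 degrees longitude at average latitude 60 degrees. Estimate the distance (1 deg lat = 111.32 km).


dlat_km = 2.4 * 111.32 = 267.168
dlon_km = 2.5 * 111.32 * cos(60) ≈ 139.15
dist = sqrt(267.168^2 + 139.15^2) ≈ 301.2 km

301.2 km


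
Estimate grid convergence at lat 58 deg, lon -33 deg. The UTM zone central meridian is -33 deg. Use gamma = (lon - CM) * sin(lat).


gamma = (-33 - -33) * sin(58) = 0 * 0.848048 = 0.0 degrees

0.0 degrees


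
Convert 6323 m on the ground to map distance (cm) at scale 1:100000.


map_cm = 6323 * 100 / 100000 = 6.323 cm ≈ 6.32 cm

6.32 cm


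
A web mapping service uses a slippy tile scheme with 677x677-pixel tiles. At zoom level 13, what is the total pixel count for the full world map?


tiles per axis = 2^13 = 8192
total tiles = 8192^2 = 67108864
pixels per axis = 8192 * 677 = 5545984
total pixels = 5545984^2 = 30757938528256

30757938528256 pixels


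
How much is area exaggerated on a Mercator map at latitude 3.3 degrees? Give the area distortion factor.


area_distortion = 1/cos^2(3.3) = 1.003

1.003


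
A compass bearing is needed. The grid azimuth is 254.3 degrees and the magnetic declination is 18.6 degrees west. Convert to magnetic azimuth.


magnetic azimuth = grid azimuth - declination (east +ve)
mag_az = 254.3 - -18.6 = 272.9 degrees

272.9 degrees


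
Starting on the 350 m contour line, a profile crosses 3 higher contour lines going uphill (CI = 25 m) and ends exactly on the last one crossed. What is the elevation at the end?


elevation = 350 + 3 * 25 = 425 m

425 m


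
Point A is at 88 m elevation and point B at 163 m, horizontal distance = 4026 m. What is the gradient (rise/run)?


gradient = (163 - 88) / 4026 = 75 / 4026 = 0.0186

0.0186


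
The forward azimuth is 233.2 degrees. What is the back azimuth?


back azimuth = (233.2 + 180) mod 360 = 53.2 degrees

53.2 degrees


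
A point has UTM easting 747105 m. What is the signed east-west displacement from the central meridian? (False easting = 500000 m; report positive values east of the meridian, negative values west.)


displacement = 747105 - 500000 = 247105 m

247105 m


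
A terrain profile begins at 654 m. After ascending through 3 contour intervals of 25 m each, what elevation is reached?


elevation = 654 + 3 * 25 = 729 m

729 m


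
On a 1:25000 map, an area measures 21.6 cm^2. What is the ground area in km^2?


ground_area = 21.6 * (25000/100)^2 = 1350000.0 m^2 = 1.35 km^2

1.35 km^2


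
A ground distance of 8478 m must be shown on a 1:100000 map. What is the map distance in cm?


map_cm = 8478 * 100 / 100000 = 8.478 cm ≈ 8.48 cm

8.48 cm


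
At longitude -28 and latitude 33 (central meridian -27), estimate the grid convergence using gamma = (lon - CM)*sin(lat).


gamma = (-28 - -27) * sin(33) = -1 * 0.544639 = -0.545 degrees

-0.545 degrees


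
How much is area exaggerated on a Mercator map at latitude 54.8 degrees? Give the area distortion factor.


area_distortion = 1/cos^2(54.8) = 3.01

3.01


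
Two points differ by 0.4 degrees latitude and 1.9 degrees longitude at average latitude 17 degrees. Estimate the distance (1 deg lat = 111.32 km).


dlat_km = 0.4 * 111.32 = 44.528
dlon_km = 1.9 * 111.32 * cos(17) ≈ 202.266
dist = sqrt(44.528^2 + 202.266^2) ≈ 207.1 km

207.1 km


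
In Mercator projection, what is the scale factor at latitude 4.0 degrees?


SF = 1 / cos(4.0) = 1 / 0.997564 = 1.002

1.002


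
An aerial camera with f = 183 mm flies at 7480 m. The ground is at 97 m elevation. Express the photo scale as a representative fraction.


scale = f / (H - h) = 183 mm / 7383 m = 183 / 7383000 = 1:40344

1:40344


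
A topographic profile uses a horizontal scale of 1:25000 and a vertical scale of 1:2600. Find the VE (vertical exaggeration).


VE = horizontal_scale / vertical_scale = 25000 / 2600 ≈ 9.6

9.6x


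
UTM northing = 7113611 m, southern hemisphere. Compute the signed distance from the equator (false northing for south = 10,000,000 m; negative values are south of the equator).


For southern: actual = 7113611 - 10000000 = -2886389 m

-2886389 m


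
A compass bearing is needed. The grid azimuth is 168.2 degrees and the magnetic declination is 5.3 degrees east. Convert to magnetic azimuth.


magnetic azimuth = grid azimuth - declination (east +ve)
mag_az = 168.2 - 5.3 = 162.9 degrees

162.9 degrees


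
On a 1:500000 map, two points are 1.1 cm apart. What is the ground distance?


ground = 1.1 cm * 500000 / 100 = 5500.0 m = 5.5 km

5.5 km


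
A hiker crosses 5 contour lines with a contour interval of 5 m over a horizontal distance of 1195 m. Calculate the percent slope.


elevation change = 5 * 5 = 25 m
slope = 25 / 1195 * 100 = 2.1%

2.1%


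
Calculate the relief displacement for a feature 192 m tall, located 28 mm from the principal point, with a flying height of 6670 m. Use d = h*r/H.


d = h * r / H = 192 * 28 / 6670 = 0.81 mm

0.81 mm


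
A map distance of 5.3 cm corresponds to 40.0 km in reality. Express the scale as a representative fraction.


ground = 40.0 km = 4000000 cm; RF denominator = ground / map = 4000000 / 5.3 ≈ 754717; RF = 1:754717

1:754717


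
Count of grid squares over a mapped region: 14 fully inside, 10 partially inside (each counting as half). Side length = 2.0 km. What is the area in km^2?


effective squares = 14 + 10 * 0.5 = 19.0
area = 19.0 * 4.0 = 76.0 km^2

76.0 km^2


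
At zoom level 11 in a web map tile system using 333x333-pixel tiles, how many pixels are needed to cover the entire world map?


tiles per axis = 2^11 = 2048
total tiles = 2048^2 = 4194304
pixels per axis = 2048 * 333 = 681984
total pixels = 681984^2 = 465102176256

465102176256 pixels


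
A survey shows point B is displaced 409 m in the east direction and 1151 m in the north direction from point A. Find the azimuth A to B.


az = atan2(409, 1151) = 19.6 deg
adjusted to 0-360: 19.6 degrees

19.6 degrees


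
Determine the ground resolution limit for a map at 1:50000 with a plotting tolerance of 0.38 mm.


ground = 0.38 mm * 50000 / 1000 = 19.0 m

19.0 m


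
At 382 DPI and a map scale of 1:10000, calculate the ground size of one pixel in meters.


pixel_cm = 2.54 / 382 ≈ 0.006649 cm
ground = pixel_cm * 10000 / 100 = 2.54 * 10000 / (382 * 100) = 25400 / 38200 ≈ 0.66 m

0.66 m


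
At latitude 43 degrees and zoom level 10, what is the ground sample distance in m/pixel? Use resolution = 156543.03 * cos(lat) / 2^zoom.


res = 156543.03 * cos(43) / 2^10 = 156543.03 * 0.7313537 / 1024 = 111.81 m/pixel

111.81 m/pixel


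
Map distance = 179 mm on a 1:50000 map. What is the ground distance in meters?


ground = 179 mm * 50000 / 1000 = 8950.0 m

8950.0 m


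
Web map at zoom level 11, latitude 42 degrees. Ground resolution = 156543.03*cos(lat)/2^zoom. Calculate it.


res = 156543.03 * cos(42) / 2^11 = 156543.03 * 0.74314483 / 2048 = 56.8 m/pixel

56.8 m/pixel


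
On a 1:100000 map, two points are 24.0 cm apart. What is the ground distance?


ground = 24.0 cm * 100000 / 100 = 24000.0 m = 24.0 km

24.0 km


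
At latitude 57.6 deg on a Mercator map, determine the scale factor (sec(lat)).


SF = 1 / cos(57.6) = 1 / 0.535827 = 1.866

1.866


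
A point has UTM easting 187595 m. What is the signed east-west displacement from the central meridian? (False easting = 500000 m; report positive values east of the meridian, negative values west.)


displacement = 187595 - 500000 = -312405 m

-312405 m


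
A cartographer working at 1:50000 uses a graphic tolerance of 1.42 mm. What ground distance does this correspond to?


ground = 1.42 mm * 50000 / 1000 = 71.0 m

71.0 m


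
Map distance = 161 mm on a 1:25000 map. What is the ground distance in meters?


ground = 161 mm * 25000 / 1000 = 4025.0 m

4025.0 m


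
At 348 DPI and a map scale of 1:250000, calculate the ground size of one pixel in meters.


pixel_cm = 2.54 / 348 ≈ 0.007299 cm
ground = pixel_cm * 250000 / 100 = 2.54 * 250000 / (348 * 100) = 635000 / 34800 ≈ 18.25 m

18.25 m


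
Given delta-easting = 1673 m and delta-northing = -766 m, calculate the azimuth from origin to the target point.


az = atan2(1673, -766) = 114.6 deg
adjusted to 0-360: 114.6 degrees

114.6 degrees


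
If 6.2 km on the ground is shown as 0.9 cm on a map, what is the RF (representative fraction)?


ground = 6.2 km = 620000 cm; RF denominator = ground / map = 620000 / 0.9 ≈ 688889; RF = 1:688889

1:688889


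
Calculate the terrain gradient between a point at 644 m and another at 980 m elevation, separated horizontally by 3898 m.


gradient = (980 - 644) / 3898 = 336 / 3898 = 0.0862

0.0862


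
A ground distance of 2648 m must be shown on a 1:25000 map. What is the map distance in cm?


map_cm = 2648 * 100 / 25000 = 10.592 cm ≈ 10.59 cm

10.59 cm


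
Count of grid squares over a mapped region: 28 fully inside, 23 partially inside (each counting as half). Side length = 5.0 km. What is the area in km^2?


effective squares = 28 + 23 * 0.5 = 39.5
area = 39.5 * 25.0 = 987.5 km^2

987.5 km^2


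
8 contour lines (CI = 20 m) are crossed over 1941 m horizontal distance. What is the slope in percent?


elevation change = 8 * 20 = 160 m
slope = 160 / 1941 * 100 = 8.2%

8.2%


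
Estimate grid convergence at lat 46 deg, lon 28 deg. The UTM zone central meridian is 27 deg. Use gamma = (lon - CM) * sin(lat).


gamma = (28 - 27) * sin(46) = 1 * 0.71934 = 0.719 degrees

0.719 degrees


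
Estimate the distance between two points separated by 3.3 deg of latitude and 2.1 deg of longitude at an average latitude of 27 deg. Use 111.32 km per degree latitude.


dlat_km = 3.3 * 111.32 = 367.356
dlon_km = 2.1 * 111.32 * cos(27) ≈ 208.292
dist = sqrt(367.356^2 + 208.292^2) ≈ 422.3 km

422.3 km


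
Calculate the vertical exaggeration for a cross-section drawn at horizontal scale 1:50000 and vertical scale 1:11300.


VE = horizontal_scale / vertical_scale = 50000 / 11300 ≈ 4.4

4.4x


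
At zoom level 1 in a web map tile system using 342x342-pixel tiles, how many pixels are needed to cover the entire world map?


tiles per axis = 2^1 = 2
total tiles = 2^2 = 4
pixels per axis = 2 * 342 = 684
total pixels = 684^2 = 467856

467856 pixels


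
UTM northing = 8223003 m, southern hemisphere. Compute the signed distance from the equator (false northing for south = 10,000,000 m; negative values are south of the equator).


For southern: actual = 8223003 - 10000000 = -1776997 m

-1776997 m


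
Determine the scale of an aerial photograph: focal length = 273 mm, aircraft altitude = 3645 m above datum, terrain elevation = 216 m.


scale = f / (H - h) = 273 mm / 3429 m = 273 / 3429000 = 1:12560

1:12560


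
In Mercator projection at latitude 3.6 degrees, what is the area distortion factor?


area_distortion = 1/cos^2(3.6) = 1.004

1.004


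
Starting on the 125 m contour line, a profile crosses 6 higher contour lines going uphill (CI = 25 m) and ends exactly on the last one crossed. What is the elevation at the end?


elevation = 125 + 6 * 25 = 275 m

275 m


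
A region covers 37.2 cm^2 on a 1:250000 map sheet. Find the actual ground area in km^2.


ground_area = 37.2 * (250000/100)^2 = 232500000.0 m^2 = 232.5 km^2

232.5 km^2


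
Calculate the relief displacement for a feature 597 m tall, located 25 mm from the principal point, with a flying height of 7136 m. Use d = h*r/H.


d = h * r / H = 597 * 25 / 7136 = 2.09 mm

2.09 mm


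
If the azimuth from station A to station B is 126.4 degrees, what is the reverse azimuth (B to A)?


back azimuth = (126.4 + 180) mod 360 = 306.4 degrees

306.4 degrees


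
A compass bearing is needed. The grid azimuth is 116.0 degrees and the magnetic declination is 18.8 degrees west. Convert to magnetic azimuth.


magnetic azimuth = grid azimuth - declination (east +ve)
mag_az = 116.0 - -18.8 = 134.8 degrees

134.8 degrees


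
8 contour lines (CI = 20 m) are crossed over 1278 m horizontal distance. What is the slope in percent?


elevation change = 8 * 20 = 160 m
slope = 160 / 1278 * 100 = 12.5%

12.5%


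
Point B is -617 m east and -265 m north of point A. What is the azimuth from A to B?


az = atan2(-617, -265) = -113.2 deg
adjusted to 0-360: 246.8 degrees

246.8 degrees


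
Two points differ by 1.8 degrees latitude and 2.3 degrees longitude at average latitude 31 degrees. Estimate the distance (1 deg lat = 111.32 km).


dlat_km = 1.8 * 111.32 = 200.376
dlon_km = 2.3 * 111.32 * cos(31) ≈ 219.466
dist = sqrt(200.376^2 + 219.466^2) ≈ 297.2 km

297.2 km


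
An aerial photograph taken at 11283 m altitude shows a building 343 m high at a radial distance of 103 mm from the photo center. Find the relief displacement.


d = h * r / H = 343 * 103 / 11283 = 3.13 mm

3.13 mm


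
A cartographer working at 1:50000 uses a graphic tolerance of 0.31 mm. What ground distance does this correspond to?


ground = 0.31 mm * 50000 / 1000 = 15.5 m

15.5 m


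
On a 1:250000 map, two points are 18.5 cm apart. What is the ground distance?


ground = 18.5 cm * 250000 / 100 = 46250.0 m = 46.25 km

46.25 km


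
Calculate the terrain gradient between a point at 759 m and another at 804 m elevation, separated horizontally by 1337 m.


gradient = (804 - 759) / 1337 = 45 / 1337 = 0.0337

0.0337


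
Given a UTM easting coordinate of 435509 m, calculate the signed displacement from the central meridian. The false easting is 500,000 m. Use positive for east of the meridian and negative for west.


displacement = 435509 - 500000 = -64491 m

-64491 m


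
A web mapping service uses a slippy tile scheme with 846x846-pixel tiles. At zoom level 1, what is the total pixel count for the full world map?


tiles per axis = 2^1 = 2
total tiles = 2^2 = 4
pixels per axis = 2 * 846 = 1692
total pixels = 1692^2 = 2862864

2862864 pixels


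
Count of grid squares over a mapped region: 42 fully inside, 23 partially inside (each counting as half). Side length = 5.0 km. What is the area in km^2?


effective squares = 42 + 23 * 0.5 = 53.5
area = 53.5 * 25.0 = 1337.5 km^2

1337.5 km^2


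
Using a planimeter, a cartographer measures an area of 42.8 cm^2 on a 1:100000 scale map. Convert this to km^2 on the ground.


ground_area = 42.8 * (100000/100)^2 = 42800000.0 m^2 = 42.8 km^2

42.8 km^2


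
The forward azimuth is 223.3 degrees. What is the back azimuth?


back azimuth = (223.3 + 180) mod 360 = 43.3 degrees

43.3 degrees


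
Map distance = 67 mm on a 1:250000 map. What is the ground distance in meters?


ground = 67 mm * 250000 / 1000 = 16750.0 m

16750.0 m


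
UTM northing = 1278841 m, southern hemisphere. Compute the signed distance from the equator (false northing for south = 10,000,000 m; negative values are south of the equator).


For southern: actual = 1278841 - 10000000 = -8721159 m

-8721159 m


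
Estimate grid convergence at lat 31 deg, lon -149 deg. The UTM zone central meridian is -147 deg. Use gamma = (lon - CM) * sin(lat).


gamma = (-149 - -147) * sin(31) = -2 * 0.515038 = -1.03 degrees

-1.03 degrees


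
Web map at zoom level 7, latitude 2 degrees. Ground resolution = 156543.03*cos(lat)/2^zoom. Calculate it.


res = 156543.03 * cos(2) / 2^7 = 156543.03 * 0.99939083 / 128 = 1222.25 m/pixel

1222.25 m/pixel


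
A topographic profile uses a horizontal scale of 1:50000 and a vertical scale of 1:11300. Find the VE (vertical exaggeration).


VE = horizontal_scale / vertical_scale = 50000 / 11300 ≈ 4.4

4.4x


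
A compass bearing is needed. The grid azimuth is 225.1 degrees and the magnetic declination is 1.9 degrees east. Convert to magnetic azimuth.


magnetic azimuth = grid azimuth - declination (east +ve)
mag_az = 225.1 - 1.9 = 223.2 degrees

223.2 degrees


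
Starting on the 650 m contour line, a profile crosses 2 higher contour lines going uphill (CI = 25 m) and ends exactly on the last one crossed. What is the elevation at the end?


elevation = 650 + 2 * 25 = 700 m

700 m


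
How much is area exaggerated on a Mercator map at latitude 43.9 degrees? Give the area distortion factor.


area_distortion = 1/cos^2(43.9) = 1.926

1.926


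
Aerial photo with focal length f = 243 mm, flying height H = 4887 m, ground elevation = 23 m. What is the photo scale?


scale = f / (H - h) = 243 mm / 4864 m = 243 / 4864000 = 1:20016

1:20016


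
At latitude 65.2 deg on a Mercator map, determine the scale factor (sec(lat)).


SF = 1 / cos(65.2) = 1 / 0.419452 = 2.384

2.384


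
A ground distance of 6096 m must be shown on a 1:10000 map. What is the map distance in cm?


map_cm = 6096 * 100 / 10000 = 60.96 cm

60.96 cm


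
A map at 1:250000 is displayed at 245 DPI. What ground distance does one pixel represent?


pixel_cm = 2.54 / 245 ≈ 0.010367 cm
ground = pixel_cm * 250000 / 100 = 2.54 * 250000 / (245 * 100) = 635000 / 24500 ≈ 25.92 m

25.92 m


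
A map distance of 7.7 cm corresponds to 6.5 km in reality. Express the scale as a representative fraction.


ground = 6.5 km = 650000 cm; RF denominator = ground / map = 650000 / 7.7 ≈ 84416; RF = 1:84416

1:84416


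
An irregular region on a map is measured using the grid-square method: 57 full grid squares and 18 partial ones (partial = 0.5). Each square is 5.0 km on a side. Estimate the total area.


effective squares = 57 + 18 * 0.5 = 66.0
area = 66.0 * 25.0 = 1650.0 km^2

1650.0 km^2


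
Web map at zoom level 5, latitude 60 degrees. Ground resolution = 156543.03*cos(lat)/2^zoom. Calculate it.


res = 156543.03 * cos(60) / 2^5 = 156543.03 * 0.5 / 32 = 2445.98 m/pixel

2445.98 m/pixel


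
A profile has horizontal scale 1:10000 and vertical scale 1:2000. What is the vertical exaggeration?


VE = horizontal_scale / vertical_scale = 10000 / 2000 = 5.0

5.0x


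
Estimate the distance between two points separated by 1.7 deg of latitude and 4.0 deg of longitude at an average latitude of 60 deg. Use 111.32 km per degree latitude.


dlat_km = 1.7 * 111.32 = 189.244
dlon_km = 4.0 * 111.32 * cos(60) ≈ 222.64
dist = sqrt(189.244^2 + 222.64^2) ≈ 292.2 km

292.2 km


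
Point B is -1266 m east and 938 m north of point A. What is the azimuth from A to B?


az = atan2(-1266, 938) = -53.5 deg
adjusted to 0-360: 306.5 degrees

306.5 degrees


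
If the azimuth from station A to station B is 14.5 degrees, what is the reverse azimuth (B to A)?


back azimuth = (14.5 + 180) mod 360 = 194.5 degrees

194.5 degrees


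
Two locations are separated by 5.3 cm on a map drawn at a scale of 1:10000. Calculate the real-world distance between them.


ground = 5.3 cm * 10000 / 100 = 530.0 m

530.0 m


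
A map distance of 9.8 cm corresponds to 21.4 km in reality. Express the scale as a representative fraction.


ground = 21.4 km = 2140000 cm; RF denominator = ground / map = 2140000 / 9.8 ≈ 218367; RF = 1:218367

1:218367


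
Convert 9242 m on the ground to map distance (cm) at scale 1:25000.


map_cm = 9242 * 100 / 25000 = 36.968 cm ≈ 36.97 cm

36.97 cm


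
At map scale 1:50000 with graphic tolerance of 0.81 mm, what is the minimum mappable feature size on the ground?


ground = 0.81 mm * 50000 / 1000 = 40.5 m

40.5 m


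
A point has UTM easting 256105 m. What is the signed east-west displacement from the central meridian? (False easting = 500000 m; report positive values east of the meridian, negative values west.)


displacement = 256105 - 500000 = -243895 m

-243895 m


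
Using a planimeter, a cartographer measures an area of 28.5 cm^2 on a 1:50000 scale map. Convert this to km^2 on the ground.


ground_area = 28.5 * (50000/100)^2 = 7125000.0 m^2 = 7.125 km^2

7.125 km^2


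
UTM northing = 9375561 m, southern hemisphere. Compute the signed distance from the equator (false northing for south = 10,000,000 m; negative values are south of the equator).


For southern: actual = 9375561 - 10000000 = -624439 m

-624439 m


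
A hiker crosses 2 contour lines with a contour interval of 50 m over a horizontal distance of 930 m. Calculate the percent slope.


elevation change = 2 * 50 = 100 m
slope = 100 / 930 * 100 = 10.8%

10.8%


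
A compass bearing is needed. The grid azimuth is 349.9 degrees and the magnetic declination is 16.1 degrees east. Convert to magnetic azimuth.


magnetic azimuth = grid azimuth - declination (east +ve)
mag_az = 349.9 - 16.1 = 333.8 degrees

333.8 degrees


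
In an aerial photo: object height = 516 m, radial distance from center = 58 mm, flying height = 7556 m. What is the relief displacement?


d = h * r / H = 516 * 58 / 7556 = 3.96 mm

3.96 mm


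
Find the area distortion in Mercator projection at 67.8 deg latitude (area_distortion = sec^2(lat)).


area_distortion = 1/cos^2(67.8) = 7.005

7.005


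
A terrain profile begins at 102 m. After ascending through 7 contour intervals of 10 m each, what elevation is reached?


elevation = 102 + 7 * 10 = 172 m

172 m


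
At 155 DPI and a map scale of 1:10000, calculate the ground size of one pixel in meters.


pixel_cm = 2.54 / 155 ≈ 0.016387 cm
ground = pixel_cm * 10000 / 100 = 2.54 * 10000 / (155 * 100) = 25400 / 15500 ≈ 1.64 m

1.64 m


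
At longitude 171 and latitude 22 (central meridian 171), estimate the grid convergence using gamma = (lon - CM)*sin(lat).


gamma = (171 - 171) * sin(22) = 0 * 0.374607 = 0.0 degrees

0.0 degrees


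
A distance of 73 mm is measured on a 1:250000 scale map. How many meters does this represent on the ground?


ground = 73 mm * 250000 / 1000 = 18250.0 m

18250.0 m


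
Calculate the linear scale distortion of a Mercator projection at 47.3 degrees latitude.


SF = 1 / cos(47.3) = 1 / 0.67816 = 1.475

1.475


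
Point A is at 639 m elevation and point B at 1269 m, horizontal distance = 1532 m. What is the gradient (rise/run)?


gradient = (1269 - 639) / 1532 = 630 / 1532 = 0.4112

0.4112


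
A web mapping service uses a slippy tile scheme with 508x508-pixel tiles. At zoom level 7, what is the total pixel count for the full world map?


tiles per axis = 2^7 = 128
total tiles = 128^2 = 16384
pixels per axis = 128 * 508 = 65024
total pixels = 65024^2 = 4228120576

4228120576 pixels


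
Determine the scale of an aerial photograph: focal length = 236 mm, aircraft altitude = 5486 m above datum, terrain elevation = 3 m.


scale = f / (H - h) = 236 mm / 5483 m = 236 / 5483000 = 1:23233

1:23233


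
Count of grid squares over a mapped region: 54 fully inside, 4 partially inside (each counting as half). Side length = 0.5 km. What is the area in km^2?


effective squares = 54 + 4 * 0.5 = 56.0
area = 56.0 * 0.25 = 14.0 km^2

14.0 km^2


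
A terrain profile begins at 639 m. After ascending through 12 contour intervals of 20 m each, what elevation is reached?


elevation = 639 + 12 * 20 = 879 m

879 m


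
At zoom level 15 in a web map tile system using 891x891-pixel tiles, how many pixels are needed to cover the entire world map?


tiles per axis = 2^15 = 32768
total tiles = 32768^2 = 1073741824
pixels per axis = 32768 * 891 = 29196288
total pixels = 29196288^2 = 852423232978944

852423232978944 pixels


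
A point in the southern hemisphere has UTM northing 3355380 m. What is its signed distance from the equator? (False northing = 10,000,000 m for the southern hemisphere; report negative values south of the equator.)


For southern: actual = 3355380 - 10000000 = -6644620 m

-6644620 m


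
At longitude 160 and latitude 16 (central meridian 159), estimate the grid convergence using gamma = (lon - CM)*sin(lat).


gamma = (160 - 159) * sin(16) = 1 * 0.275637 = 0.276 degrees

0.276 degrees


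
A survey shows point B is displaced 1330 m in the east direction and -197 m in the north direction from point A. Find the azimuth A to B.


az = atan2(1330, -197) = 98.4 deg
adjusted to 0-360: 98.4 degrees

98.4 degrees


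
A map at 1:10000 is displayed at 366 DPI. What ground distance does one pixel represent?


pixel_cm = 2.54 / 366 ≈ 0.00694 cm
ground = pixel_cm * 10000 / 100 = 2.54 * 10000 / (366 * 100) = 25400 / 36600 ≈ 0.69 m

0.69 m


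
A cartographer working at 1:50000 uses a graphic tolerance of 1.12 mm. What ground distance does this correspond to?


ground = 1.12 mm * 50000 / 1000 = 56.0 m

56.0 m


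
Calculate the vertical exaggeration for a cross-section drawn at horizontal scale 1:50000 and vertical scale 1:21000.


VE = horizontal_scale / vertical_scale = 50000 / 21000 ≈ 2.4

2.4x


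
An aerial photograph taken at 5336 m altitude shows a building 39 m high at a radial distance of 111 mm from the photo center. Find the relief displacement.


d = h * r / H = 39 * 111 / 5336 = 0.81 mm

0.81 mm


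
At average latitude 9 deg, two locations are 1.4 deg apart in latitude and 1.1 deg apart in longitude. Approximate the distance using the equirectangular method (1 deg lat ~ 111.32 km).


dlat_km = 1.4 * 111.32 = 155.848
dlon_km = 1.1 * 111.32 * cos(9) ≈ 120.944
dist = sqrt(155.848^2 + 120.944^2) ≈ 197.3 km

197.3 km


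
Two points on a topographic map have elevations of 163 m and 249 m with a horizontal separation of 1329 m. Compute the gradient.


gradient = (249 - 163) / 1329 = 86 / 1329 = 0.0647

0.0647


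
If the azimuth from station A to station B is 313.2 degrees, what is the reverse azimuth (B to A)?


back azimuth = (313.2 + 180) mod 360 = 133.2 degrees

133.2 degrees


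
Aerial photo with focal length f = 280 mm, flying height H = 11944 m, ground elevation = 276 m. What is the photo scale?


scale = f / (H - h) = 280 mm / 11668 m = 280 / 11668000 = 1:41671

1:41671


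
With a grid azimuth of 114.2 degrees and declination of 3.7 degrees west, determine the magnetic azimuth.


magnetic azimuth = grid azimuth - declination (east +ve)
mag_az = 114.2 - -3.7 = 117.9 degrees

117.9 degrees


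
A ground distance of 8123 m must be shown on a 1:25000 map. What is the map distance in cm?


map_cm = 8123 * 100 / 25000 = 32.492 cm ≈ 32.49 cm

32.49 cm


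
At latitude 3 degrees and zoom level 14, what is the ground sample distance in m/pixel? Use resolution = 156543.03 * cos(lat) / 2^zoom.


res = 156543.03 * cos(3) / 2^14 = 156543.03 * 0.99862953 / 16384 = 9.54 m/pixel

9.54 m/pixel


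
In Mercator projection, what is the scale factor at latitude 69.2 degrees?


SF = 1 / cos(69.2) = 1 / 0.355107 = 2.816

2.816


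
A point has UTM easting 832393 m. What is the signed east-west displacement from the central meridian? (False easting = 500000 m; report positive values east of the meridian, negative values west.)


displacement = 832393 - 500000 = 332393 m

332393 m
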